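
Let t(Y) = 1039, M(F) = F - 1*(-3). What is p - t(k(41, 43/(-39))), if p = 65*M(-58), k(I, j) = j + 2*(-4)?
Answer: -4614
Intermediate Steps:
k(I, j) = -8 + j (k(I, j) = j - 8 = -8 + j)
M(F) = 3 + F (M(F) = F + 3 = 3 + F)
p = -3575 (p = 65*(3 - 58) = 65*(-55) = -3575)
p - t(k(41, 43/(-39))) = -3575 - 1*1039 = -3575 - 1039 = -4614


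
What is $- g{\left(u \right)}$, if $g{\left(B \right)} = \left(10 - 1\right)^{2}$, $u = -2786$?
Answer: $-81$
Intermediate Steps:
$g{\left(B \right)} = 81$ ($g{\left(B \right)} = 9^{2} = 81$)
$- g{\left(u \right)} = \left(-1\right) 81 = -81$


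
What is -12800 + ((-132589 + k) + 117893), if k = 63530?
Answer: 36034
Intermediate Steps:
-12800 + ((-132589 + k) + 117893) = -12800 + ((-132589 + 63530) + 117893) = -12800 + (-69059 + 117893) = -12800 + 48834 = 36034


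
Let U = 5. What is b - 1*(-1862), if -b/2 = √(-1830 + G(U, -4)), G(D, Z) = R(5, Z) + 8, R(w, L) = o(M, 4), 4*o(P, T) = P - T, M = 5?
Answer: 1862 - I*√7287 ≈ 1862.0 - 85.364*I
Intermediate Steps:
o(P, T) = -T/4 + P/4 (o(P, T) = (P - T)/4 = -T/4 + P/4)
R(w, L) = ¼ (R(w, L) = -¼*4 + (¼)*5 = -1 + 5/4 = ¼)
G(D, Z) = 33/4 (G(D, Z) = ¼ + 8 = 33/4)
b = -I*√7287 (b = -2*√(-1830 + 33/4) = -I*√7287 ≈ -85.364*I)
b - 1*(-1862) = -I*√7287 - 1*(-1862) = -I*√7287 + 1862 = 1862 - I*√7287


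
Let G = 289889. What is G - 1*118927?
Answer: 170962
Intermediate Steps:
G - 1*118927 = 289889 - 1*118927 = 289889 - 118927 = 170962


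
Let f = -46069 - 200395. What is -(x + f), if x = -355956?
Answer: 602420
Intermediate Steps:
f = -246464
-(x + f) = -(-355956 - 246464) = -1*(-602420) = 602420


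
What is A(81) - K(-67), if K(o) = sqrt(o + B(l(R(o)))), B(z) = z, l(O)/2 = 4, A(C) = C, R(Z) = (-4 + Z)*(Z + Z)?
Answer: 81 - I*sqrt(59) ≈ 81.0 - 7.6811*I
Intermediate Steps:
R(Z) = 2*Z*(-4 + Z) (R(Z) = (-4 + Z)*(2*Z) = 2*Z*(-4 + Z))
l(O) = 8 (l(O) = 2*4 = 8)
K(o) = sqrt(8 + o) (K(o) = sqrt(o + 8) = sqrt(8 + o))
A(81) - K(-67) = 81 - sqrt(8 - 67) = 81 - sqrt(-59) = 81 - I*sqrt(59)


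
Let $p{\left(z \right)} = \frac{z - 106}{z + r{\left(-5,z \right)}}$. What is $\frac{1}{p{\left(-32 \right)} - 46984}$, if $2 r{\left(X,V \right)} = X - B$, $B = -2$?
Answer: $- \frac{67}{3147652} \approx -2.1286 \cdot 10^{-5}$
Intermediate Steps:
$r{\left(X,V \right)} = 1 + \frac{X}{2}$ ($r{\left(X,V \right)} = \frac{X - -2}{2} = \frac{X + 2}{2} = \frac{2 + X}{2} = 1 + \frac{X}{2}$)
$p{\left(z \right)} = \frac{-106 + z}{- \frac{3}{2} + z}$ ($p{\left(z \right)} = \frac{z - 106}{z + \left(1 + \frac{1}{2} \left(-5\right)\right)} = \frac{-106 + z}{z + \left(1 - \frac{5}{2}\right)} = \frac{-106 + z}{z - \frac{3}{2}} = \frac{-106 + z}{- \frac{3}{2} + z}$)
$\frac{1}{p{\left(-32 \right)} - 46984} = \frac{1}{\frac{2 \left(-106 - 32\right)}{-3 + 2 \left(-32\right)} - 46984} = \frac{1}{2 \frac{1}{-3 - 64} \left(-138\right) - 46984} = \frac{1}{2 \frac{1}{-67} \left(-138\right) - 46984} = \frac{1}{2 \left(- \frac{1}{67}\right) \left(-138\right) - 46984} = \frac{1}{\frac{276}{67} - 46984} = \frac{1}{- \frac{3147652}{67}} = - \frac{67}{3147652}$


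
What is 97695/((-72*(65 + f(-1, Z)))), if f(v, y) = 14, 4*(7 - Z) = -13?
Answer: -10855/632 ≈ -17.176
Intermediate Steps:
Z = 41/4 (Z = 7 - 1/4*(-13) = 7 + 13/4 = 41/4 ≈ 10.250)
97695/((-72*(65 + f(-1, Z)))) = 97695/((-72*(65 + 14))) = 97695/((-72*79)) = 97695/(-5688) = 97695*(-1/5688) = -10855/632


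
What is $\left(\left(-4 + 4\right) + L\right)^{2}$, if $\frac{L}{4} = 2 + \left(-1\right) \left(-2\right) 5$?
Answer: $2304$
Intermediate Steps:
$L = 48$ ($L = 4 \left(2 + \left(-1\right) \left(-2\right) 5\right) = 4 \left(2 + 2 \cdot 5\right) = 4 \left(2 + 10\right) = 4 \cdot 12 = 48$)
$\left(\left(-4 + 4\right) + L\right)^{2} = \left(\left(-4 + 4\right) + 48\right)^{2} = \left(0 + 48\right)^{2} = 48^{2} = 2304$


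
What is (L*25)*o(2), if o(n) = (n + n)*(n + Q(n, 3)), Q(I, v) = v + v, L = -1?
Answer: -800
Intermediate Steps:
Q(I, v) = 2*v
o(n) = 2*n*(6 + n) (o(n) = (n + n)*(n + 2*3) = (2*n)*(n + 6) = (2*n)*(6 + n) = 2*n*(6 + n))
(L*25)*o(2) = (-1*25)*(2*2*(6 + 2)) = -50*2*8 = -25*32 = -800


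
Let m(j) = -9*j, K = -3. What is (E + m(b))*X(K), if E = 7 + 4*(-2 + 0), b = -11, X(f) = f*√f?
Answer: -294*I*√3 ≈ -509.22*I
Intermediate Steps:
X(f) = f^(3/2)
E = -1 (E = 7 + 4*(-2) = 7 - 8 = -1)
(E + m(b))*X(K) = (-1 - 9*(-11))*(-3)^(3/2) = (-1 + 99)*(-3*I*√3) = 98*(-3*I*√3) = -294*I*√3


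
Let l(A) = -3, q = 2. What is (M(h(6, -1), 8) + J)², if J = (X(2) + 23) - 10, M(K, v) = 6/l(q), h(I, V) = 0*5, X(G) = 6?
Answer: 289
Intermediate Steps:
h(I, V) = 0
M(K, v) = -2 (M(K, v) = 6/(-3) = 6*(-⅓) = -2)
J = 19 (J = (6 + 23) - 10 = 29 - 10 = 19)
(M(h(6, -1), 8) + J)² = (-2 + 19)² = 17² = 289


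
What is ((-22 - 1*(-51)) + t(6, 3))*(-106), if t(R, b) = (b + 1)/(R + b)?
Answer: -28090/9 ≈ -3121.1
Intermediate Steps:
t(R, b) = (1 + b)/(R + b)
((-22 - 1*(-51)) + t(6, 3))*(-106) = ((-22 - 1*(-51)) + (1 + 3)/(6 + 3))*(-106) = ((-22 + 51) + 4/9)*(-106) = (29 + (⅑)*4)*(-106) = (29 + 4/9)*(-106) = (265/9)*(-106) = -28090/9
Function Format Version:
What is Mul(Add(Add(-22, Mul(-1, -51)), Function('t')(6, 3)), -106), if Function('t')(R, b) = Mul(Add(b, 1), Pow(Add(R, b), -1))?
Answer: Rational(-28090, 9) ≈ -3121.1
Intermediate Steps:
Function('t')(R, b) = Mul(Pow(Add(R, b), -1), Add(1, b)) (Function('t')(R, b) = Mul(Add(1, b), Pow(Add(R, b), -1)) = Mul(Pow(Add(R, b), -1), Add(1, b)))
Mul(Add(Add(-22, Mul(-1, -51)), Function('t')(6, 3)), -106) = Mul(Add(Add(-22, Mul(-1, -51)), Mul(Pow(Add(6, 3), -1), Add(1, 3))), -106) = Mul(Add(Add(-22, 51), Mul(Pow(9, -1), 4)), -106) = Mul(Add(29, Mul(Rational(1, 9), 4)), -106) = Mul(Add(29, Rational(4, 9)), -106) = Mul(Rational(265, 9), -106) = Rational(-28090, 9)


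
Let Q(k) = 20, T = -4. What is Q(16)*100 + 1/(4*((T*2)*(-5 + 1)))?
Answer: 256001/128 ≈ 2000.0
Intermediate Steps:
Q(16)*100 + 1/(4*((T*2)*(-5 + 1))) = 20*100 + 1/(4*((-4*2)*(-5 + 1))) = 2000 + 1/(4*(-8*(-4))) = 2000 + 1/(4*32) = 2000 + 1/128 = 256001/128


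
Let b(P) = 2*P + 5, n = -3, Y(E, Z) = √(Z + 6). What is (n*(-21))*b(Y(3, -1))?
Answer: 315 + 126*√5 ≈ 596.74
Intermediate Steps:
Y(E, Z) = √(6 + Z)
b(P) = 5 + 2*P
(n*(-21))*b(Y(3, -1)) = (-3*(-21))*(5 + 2*√(6 - 1)) = 63*(5 + 2*√5) = 315 + 126*√5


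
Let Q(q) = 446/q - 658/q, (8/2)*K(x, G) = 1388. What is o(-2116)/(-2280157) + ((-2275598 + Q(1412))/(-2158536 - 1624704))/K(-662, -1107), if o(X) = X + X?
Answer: 1264260571946653/352218018577593960 ≈ 0.0035894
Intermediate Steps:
K(x, G) = 347 (K(x, G) = (¼)*1388 = 347)
o(X) = 2*X
Q(q) = -212/q
o(-2116)/(-2280157) + ((-2275598 + Q(1412))/(-2158536 - 1624704))/K(-662, -1107) = (2*(-2116))/(-2280157) + ((-2275598 - 212/1412)/(-2158536 - 1624704))/347 = -4232*(-1/2280157) + ((-2275598 - 212*1/1412)/(-3783240))*(1/347) = 4232/2280157 + ((-2275598 - 53/353)*(-1/3783240))*(1/347) = 4232/2280157 - 803286147/353*(-1/3783240)*(1/347) = 4232/2280157 + (267762049/445161240)*(1/347) = 4232/2280157 + 267762049/154470950280 = 1264260571946653/352218018577593960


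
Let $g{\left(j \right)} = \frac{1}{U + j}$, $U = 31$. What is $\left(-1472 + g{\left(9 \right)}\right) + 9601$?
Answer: $\frac{325161}{40} \approx 8129.0$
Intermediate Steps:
$g{\left(j \right)} = \frac{1}{31 + j}$
$\left(-1472 + g{\left(9 \right)}\right) + 9601 = \left(-1472 + \frac{1}{31 + 9}\right) + 9601 = \left(-1472 + \frac{1}{40}\right) + 9601 = - \frac{58879}{40} + 9601 = \frac{325161}{40}$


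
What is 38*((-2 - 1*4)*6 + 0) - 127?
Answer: -1495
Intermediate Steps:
38*((-2 - 1*4)*6 + 0) - 127 = 38*((-2 - 4)*6 + 0) - 127 = 38*(-6*6 + 0) - 127 = 38*(-36 + 0) - 127 = 38*(-36) - 127 = -1368 - 127 = -1495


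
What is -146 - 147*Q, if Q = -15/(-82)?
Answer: -14177/82 ≈ -172.89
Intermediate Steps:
Q = 15/82 (Q = -15*(-1/82) = 15/82 ≈ 0.18293)
-146 - 147*Q = -146 - 147*15/82 = -146 - 2205/82 = -14177/82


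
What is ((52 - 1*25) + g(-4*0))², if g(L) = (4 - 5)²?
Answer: 784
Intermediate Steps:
g(L) = 1 (g(L) = (-1)² = 1)
((52 - 1*25) + g(-4*0))² = ((52 - 1*25) + 1)² = ((52 - 25) + 1)² = (27 + 1)² = 28² = 784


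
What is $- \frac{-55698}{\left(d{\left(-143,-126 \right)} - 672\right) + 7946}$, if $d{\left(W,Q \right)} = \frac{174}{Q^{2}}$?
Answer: $\frac{147376908}{19247033} \approx 7.6571$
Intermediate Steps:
$d{\left(W,Q \right)} = \frac{174}{Q^{2}}$
$- \frac{-55698}{\left(d{\left(-143,-126 \right)} - 672\right) + 7946} = - \frac{-55698}{\left(\frac{174}{15876} - 672\right) + 7946} = - \frac{-55698}{\left(174 \cdot \frac{1}{15876} - 672\right) + 7946} = - \frac{-55698}{\left(\frac{29}{2646} - 672\right) + 7946} = - \frac{-55698}{- \frac{1778083}{2646} + 7946} = - \frac{-55698}{\frac{19247033}{2646}} = - \frac{\left(-55698\right) 2646}{19247033} = \left(-1\right) \left(- \frac{147376908}{19247033}\right) = \frac{147376908}{19247033}$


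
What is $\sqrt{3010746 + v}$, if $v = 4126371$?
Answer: $3 \sqrt{793013} \approx 2671.5$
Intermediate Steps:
$\sqrt{3010746 + v} = \sqrt{3010746 + 4126371} = \sqrt{7137117} = 3 \sqrt{793013}$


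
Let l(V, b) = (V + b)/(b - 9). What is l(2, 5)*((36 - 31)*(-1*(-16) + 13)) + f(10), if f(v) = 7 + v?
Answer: -947/4 ≈ -236.75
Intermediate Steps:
l(V, b) = (V + b)/(-9 + b)
l(2, 5)*((36 - 31)*(-1*(-16) + 13)) + f(10) = ((2 + 5)/(-9 + 5))*((36 - 31)*(-1*(-16) + 13)) + (7 + 10) = (7/(-4))*(5*(16 + 13)) + 17 = (-¼*7)*(5*29) + 17 = -7/4*145 + 17 = -1015/4 + 17 = -947/4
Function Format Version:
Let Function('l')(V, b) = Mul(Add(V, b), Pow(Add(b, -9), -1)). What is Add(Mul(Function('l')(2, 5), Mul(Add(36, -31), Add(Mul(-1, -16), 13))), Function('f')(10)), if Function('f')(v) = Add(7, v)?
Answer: Rational(-947, 4) ≈ -236.75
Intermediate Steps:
Function('l')(V, b) = Mul(Pow(Add(-9, b), -1), Add(V, b)) (Function('l')(V, b) = Mul(Add(V, b), Pow(Add(-9, b), -1)) = Mul(Pow(Add(-9, b), -1), Add(V, b)))
Add(Mul(Function('l')(2, 5), Mul(Add(36, -31), Add(Mul(-1, -16), 13))), Function('f')(10)) = Add(Mul(Mul(Pow(Add(-9, 5), -1), Add(2, 5)), Mul(Add(36, -31), Add(Mul(-1, -16), 13))), Add(7, 10)) = Add(Mul(Mul(Pow(-4, -1), 7), Mul(5, Add(16, 13))), 17) = Add(Mul(Mul(Rational(-1, 4), 7), Mul(5, 29)), 17) = Add(Mul(Rational(-7, 4), 145), 17) = Add(Rational(-1015, 4), 17) = Rational(-947, 4)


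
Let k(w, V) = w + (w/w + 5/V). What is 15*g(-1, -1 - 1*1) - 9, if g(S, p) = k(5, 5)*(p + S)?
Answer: -324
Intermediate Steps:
k(w, V) = 1 + w + 5/V (k(w, V) = w + (1 + 5/V) = 1 + w + 5/V)
g(S, p) = 7*S + 7*p (g(S, p) = (1 + 5 + 5/5)*(p + S) = (1 + 5 + 5*(⅕))*(S + p) = (1 + 5 + 1)*(S + p) = 7*(S + p) = 7*S + 7*p)
15*g(-1, -1 - 1*1) - 9 = 15*(7*(-1) + 7*(-1 - 1*1)) - 9 = 15*(-7 + 7*(-1 - 1)) - 9 = 15*(-7 + 7*(-2)) - 9 = 15*(-7 - 14) - 9 = 15*(-21) - 9 = -315 - 9 = -324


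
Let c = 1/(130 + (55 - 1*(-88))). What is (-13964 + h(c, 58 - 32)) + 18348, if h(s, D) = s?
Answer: 1196833/273 ≈ 4384.0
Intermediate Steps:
c = 1/273 (c = 1/(130 + (55 + 88)) = 1/(130 + 143) = 1/273 ≈ 0.0036630)
(-13964 + h(c, 58 - 32)) + 18348 = (-13964 + 1/273) + 18348 = -3812171/273 + 18348 = 1196833/273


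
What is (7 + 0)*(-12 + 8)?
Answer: -28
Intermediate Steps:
(7 + 0)*(-12 + 8) = 7*(-4) = -28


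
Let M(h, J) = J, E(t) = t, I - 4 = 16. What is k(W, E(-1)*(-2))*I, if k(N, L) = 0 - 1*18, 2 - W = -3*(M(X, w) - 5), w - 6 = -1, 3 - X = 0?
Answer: -360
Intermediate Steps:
X = 3 (X = 3 - 1*0 = 3 + 0 = 3)
I = 20 (I = 4 + 16 = 20)
w = 5 (w = 6 - 1 = 5)
W = 2 (W = 2 - (-3)*(5 - 5) = 2 - (-3)*0 = 2 - 1*0 = 2 + 0 = 2)
k(N, L) = -18 (k(N, L) = 0 - 18 = -18)
k(W, E(-1)*(-2))*I = -18*20 = -360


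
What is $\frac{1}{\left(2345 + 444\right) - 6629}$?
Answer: $- \frac{1}{3840} \approx -0.00026042$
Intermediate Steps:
$\frac{1}{\left(2345 + 444\right) - 6629} = \frac{1}{2789 - 6629} = \frac{1}{-3840} = - \frac{1}{3840}$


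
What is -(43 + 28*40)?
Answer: -1163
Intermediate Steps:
-(43 + 28*40) = -(43 + 1120) = -1*1163 = -1163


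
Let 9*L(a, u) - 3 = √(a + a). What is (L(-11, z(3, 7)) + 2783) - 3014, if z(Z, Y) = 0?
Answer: -692/3 + I*√22/9 ≈ -230.67 + 0.52116*I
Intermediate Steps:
L(a, u) = ⅓ + √2*√a/9 (L(a, u) = ⅓ + √(a + a)/9 = ⅓ + √(2*a)/9 = ⅓ + (√2*√a)/9 = ⅓ + √2*√a/9)
(L(-11, z(3, 7)) + 2783) - 3014 = ((⅓ + √2*√(-11)/9) + 2783) - 3014 = ((⅓ + √2*(I*√11)/9) + 2783) - 3014 = ((⅓ + I*√22/9) + 2783) - 3014 = (8350/3 + I*√22/9) - 3014 = -692/3 + I*√22/9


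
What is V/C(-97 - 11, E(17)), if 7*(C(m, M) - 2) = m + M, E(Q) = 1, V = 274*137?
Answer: -262766/93 ≈ -2825.4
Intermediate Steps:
V = 37538
C(m, M) = 2 + M/7 + m/7 (C(m, M) = 2 + (m + M)/7 = 2 + (M + m)/7 = 2 + (M/7 + m/7) = 2 + M/7 + m/7)
V/C(-97 - 11, E(17)) = 37538/(2 + (⅐)*1 + (-97 - 11)/7) = 37538/(2 + ⅐ + (⅐)*(-108)) = 37538/(2 + ⅐ - 108/7) = 37538/(-93/7) = 37538*(-7/93) = -262766/93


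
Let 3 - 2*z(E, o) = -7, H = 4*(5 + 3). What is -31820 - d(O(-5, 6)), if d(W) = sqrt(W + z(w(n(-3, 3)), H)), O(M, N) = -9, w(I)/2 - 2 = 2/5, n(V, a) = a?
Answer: -31820 - 2*I ≈ -31820.0 - 2.0*I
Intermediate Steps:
w(I) = 24/5 (w(I) = 4 + 2*(2/5) = 4 + 4/5 = 24/5)
H = 32 (H = 4*8 = 32)
z(E, o) = 5 (z(E, o) = 3/2 - 1/2*(-7) = 3/2 + 7/2 = 5)
d(W) = sqrt(5 + W) (d(W) = sqrt(W + 5) = sqrt(5 + W))
-31820 - d(O(-5, 6)) = -31820 - sqrt(5 - 9) = -31820 - sqrt(-4) = -31820 - 2*I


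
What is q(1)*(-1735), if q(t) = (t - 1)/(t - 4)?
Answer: 0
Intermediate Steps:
q(t) = (-1 + t)/(-4 + t)
q(1)*(-1735) = ((-1 + 1)/(-4 + 1))*(-1735) = (0/(-3))*(-1735) = -⅓*0*(-1735) = 0*(-1735) = 0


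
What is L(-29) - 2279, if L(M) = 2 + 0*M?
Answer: -2277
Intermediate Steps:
L(M) = 2 (L(M) = 2 + 0 = 2)
L(-29) - 2279 = 2 - 2279 = -2277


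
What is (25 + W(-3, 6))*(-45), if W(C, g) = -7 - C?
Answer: -945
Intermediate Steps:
(25 + W(-3, 6))*(-45) = (25 + (-7 - 1*(-3)))*(-45) = (25 + (-7 + 3))*(-45) = (25 - 4)*(-45) = 21*(-45) = -945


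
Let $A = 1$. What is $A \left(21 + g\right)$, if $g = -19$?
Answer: $2$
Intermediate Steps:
$A \left(21 + g\right) = 1 \left(21 - 19\right) = 1 \cdot 2 = 2$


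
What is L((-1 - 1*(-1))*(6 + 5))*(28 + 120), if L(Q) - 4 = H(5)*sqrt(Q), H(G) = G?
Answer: 592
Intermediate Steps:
L(Q) = 4 + 5*sqrt(Q)
L((-1 - 1*(-1))*(6 + 5))*(28 + 120) = (4 + 5*sqrt((-1 - 1*(-1))*(6 + 5)))*(28 + 120) = (4 + 5*sqrt((-1 + 1)*11))*148 = (4 + 5*sqrt(0*11))*148 = (4 + 5*sqrt(0))*148 = (4 + 5*0)*148 = (4 + 0)*148 = 4*148 = 592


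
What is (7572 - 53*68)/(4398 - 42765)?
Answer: -3968/38367 ≈ -0.10342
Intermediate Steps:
(7572 - 53*68)/(4398 - 42765) = (7572 - 3604)/(-38367) = 3968*(-1/38367) = -3968/38367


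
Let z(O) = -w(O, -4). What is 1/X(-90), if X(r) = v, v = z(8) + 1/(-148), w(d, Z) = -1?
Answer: 148/147 ≈ 1.0068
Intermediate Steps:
z(O) = 1 (z(O) = -1*(-1) = 1)
v = 147/148 (v = 1 + 1/(-148) = 1 - 1/148 = 147/148 ≈ 0.99324)
X(r) = 147/148
1/X(-90) = 1/(147/148) = 148/147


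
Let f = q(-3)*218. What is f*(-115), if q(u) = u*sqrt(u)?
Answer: 75210*I*sqrt(3) ≈ 1.3027e+5*I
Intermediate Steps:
q(u) = u**(3/2)
f = -654*I*sqrt(3) (f = (-3)**(3/2)*218 = -3*I*sqrt(3)*218 = -654*I*sqrt(3) ≈ -1132.8*I)
f*(-115) = -654*I*sqrt(3)*(-115) = 75210*I*sqrt(3)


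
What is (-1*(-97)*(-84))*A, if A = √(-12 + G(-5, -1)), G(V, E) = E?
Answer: -8148*I*√13 ≈ -29378.0*I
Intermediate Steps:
A = I*√13 (A = √(-12 - 1) = √(-13) = I*√13 ≈ 3.6056*I)
(-1*(-97)*(-84))*A = (-1*(-97)*(-84))*(I*√13) = (97*(-84))*(I*√13) = -8148*I*√13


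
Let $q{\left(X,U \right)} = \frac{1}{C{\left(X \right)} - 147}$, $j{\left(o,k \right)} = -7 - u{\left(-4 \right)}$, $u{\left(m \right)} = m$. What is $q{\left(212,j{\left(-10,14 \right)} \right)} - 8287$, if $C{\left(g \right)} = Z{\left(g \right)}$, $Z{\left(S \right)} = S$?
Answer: $- \frac{538654}{65} \approx -8287.0$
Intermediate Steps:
$C{\left(g \right)} = g$
$j{\left(o,k \right)} = -3$ ($j{\left(o,k \right)} = -7 - -4 = -7 + 4 = -3$)
$q{\left(X,U \right)} = \frac{1}{-147 + X}$ ($q{\left(X,U \right)} = \frac{1}{X - 147} = \frac{1}{-147 + X}$)
$q{\left(212,j{\left(-10,14 \right)} \right)} - 8287 = \frac{1}{-147 + 212} - 8287 = \frac{1}{65} - 8287 = - \frac{538654}{65}$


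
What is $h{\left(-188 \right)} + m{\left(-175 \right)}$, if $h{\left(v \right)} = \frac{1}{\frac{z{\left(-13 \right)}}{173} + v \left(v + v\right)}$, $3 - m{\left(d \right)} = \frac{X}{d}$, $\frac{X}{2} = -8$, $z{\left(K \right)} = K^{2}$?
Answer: $\frac{6224689512}{2140108775} \approx 2.9086$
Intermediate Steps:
$X = -16$ ($X = 2 \left(-8\right) = -16$)
$m{\left(d \right)} = 3 + \frac{16}{d}$ ($m{\left(d \right)} = 3 - - \frac{16}{d} = 3 + \frac{16}{d}$)
$h{\left(v \right)} = \frac{1}{\frac{169}{173} + 2 v^{2}}$ ($h{\left(v \right)} = \frac{1}{\frac{\left(-13\right)^{2}}{173} + v \left(v + v\right)} = \frac{1}{169 \cdot \frac{1}{173} + v 2 v} = \frac{1}{\frac{169}{173} + 2 v^{2}}$)
$h{\left(-188 \right)} + m{\left(-175 \right)} = \frac{173}{169 + 346 \left(-188\right)^{2}} + \left(3 + \frac{16}{-175}\right) = \frac{173}{169 + 346 \cdot 35344} + \left(3 + 16 \left(- \frac{1}{175}\right)\right) = \frac{173}{169 + 12229024} + \left(3 - \frac{16}{175}\right) = \frac{173}{12229193} + \frac{509}{175} = \frac{6224689512}{2140108775}$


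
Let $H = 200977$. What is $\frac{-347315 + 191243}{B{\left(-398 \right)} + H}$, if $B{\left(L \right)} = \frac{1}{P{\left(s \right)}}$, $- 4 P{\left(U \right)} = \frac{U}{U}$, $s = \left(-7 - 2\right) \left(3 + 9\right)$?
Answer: $- \frac{52024}{66991} \approx -0.77658$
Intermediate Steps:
$s = -108$ ($s = \left(-9\right) 12 = -108$)
$P{\left(U \right)} = - \frac{1}{4}$ ($P{\left(U \right)} = - \frac{U \frac{1}{U}}{4} = \left(- \frac{1}{4}\right) 1 = - \frac{1}{4}$)
$B{\left(L \right)} = -4$ ($B{\left(L \right)} = \frac{1}{- \frac{1}{4}} = -4$)
$\frac{-347315 + 191243}{B{\left(-398 \right)} + H} = \frac{-347315 + 191243}{-4 + 200977} = - \frac{156072}{200973} = \left(-156072\right) \frac{1}{200973} = - \frac{52024}{66991}$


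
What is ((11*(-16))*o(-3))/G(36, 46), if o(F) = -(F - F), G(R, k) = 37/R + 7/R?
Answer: 0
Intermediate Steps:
G(R, k) = 44/R
o(F) = 0 (o(F) = -1*0 = 0)
((11*(-16))*o(-3))/G(36, 46) = ((11*(-16))*0)/((44/36)) = (-176*0)/((44*(1/36))) = 0/(11/9) = 0*(9/11) = 0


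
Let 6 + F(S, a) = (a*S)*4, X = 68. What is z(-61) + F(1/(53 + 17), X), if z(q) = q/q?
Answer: -39/35 ≈ -1.1143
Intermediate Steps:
z(q) = 1
F(S, a) = -6 + 4*S*a (F(S, a) = -6 + (a*S)*4 = -6 + (S*a)*4 = -6 + 4*S*a)
z(-61) + F(1/(53 + 17), X) = 1 + (-6 + 4*68/(53 + 17)) = 1 + (-6 + 4*68/70) = 1 + (-6 + 4*(1/70)*68) = 1 + (-6 + 136/35) = 1 - 74/35 = -39/35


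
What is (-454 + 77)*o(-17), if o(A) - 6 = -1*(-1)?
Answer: -2639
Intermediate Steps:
o(A) = 7 (o(A) = 6 - 1*(-1) = 6 + 1 = 7)
(-454 + 77)*o(-17) = (-454 + 77)*7 = -377*7 = -2639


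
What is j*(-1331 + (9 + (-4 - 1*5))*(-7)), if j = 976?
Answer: -1299056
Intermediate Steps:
j*(-1331 + (9 + (-4 - 1*5))*(-7)) = 976*(-1331 + (9 + (-4 - 1*5))*(-7)) = 976*(-1331 + (9 + (-4 - 5))*(-7)) = 976*(-1331 + (9 - 9)*(-7)) = 976*(-1331 + 0*(-7)) = 976*(-1331 + 0) = 976*(-1331) = -1299056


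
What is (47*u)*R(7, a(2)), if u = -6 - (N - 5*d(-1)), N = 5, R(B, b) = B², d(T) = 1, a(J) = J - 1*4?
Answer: -13818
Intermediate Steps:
a(J) = -4 + J (a(J) = J - 4 = -4 + J)
u = -6 (u = -6 - (5 - 5*1) = -6 - (5 - 5) = -6 - 1*0 = -6 + 0 = -6)
(47*u)*R(7, a(2)) = (47*(-6))*7² = -282*49 = -13818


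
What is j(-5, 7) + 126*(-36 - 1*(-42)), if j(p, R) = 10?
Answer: 766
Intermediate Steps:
j(-5, 7) + 126*(-36 - 1*(-42)) = 10 + 126*(-36 - 1*(-42)) = 10 + 126*(-36 + 42) = 10 + 126*6 = 10 + 756 = 766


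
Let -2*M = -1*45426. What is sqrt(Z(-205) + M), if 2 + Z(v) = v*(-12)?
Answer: sqrt(25171) ≈ 158.65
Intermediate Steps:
Z(v) = -2 - 12*v (Z(v) = -2 + v*(-12) = -2 - 12*v)
M = 22713 (M = -(-1)*45426/2 = -1/2*(-45426) = 22713)
sqrt(Z(-205) + M) = sqrt((-2 - 12*(-205)) + 22713) = sqrt((-2 + 2460) + 22713) = sqrt(2458 + 22713) = sqrt(25171)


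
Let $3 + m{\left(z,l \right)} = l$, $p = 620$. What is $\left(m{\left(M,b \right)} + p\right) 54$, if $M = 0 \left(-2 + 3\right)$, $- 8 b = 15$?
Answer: $\frac{132867}{4} \approx 33217.0$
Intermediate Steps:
$b = - \frac{15}{8}$ ($b = \left(- \frac{1}{8}\right) 15 = - \frac{15}{8} \approx -1.875$)
$M = 0$ ($M = 0 \cdot 1 = 0$)
$m{\left(z,l \right)} = -3 + l$
$\left(m{\left(M,b \right)} + p\right) 54 = \left(\left(-3 - \frac{15}{8}\right) + 620\right) 54 = \left(- \frac{39}{8} + 620\right) 54 = \frac{4921}{8} \cdot 54 = \frac{132867}{4}$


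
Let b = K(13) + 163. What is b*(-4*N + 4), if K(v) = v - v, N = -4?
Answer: 3260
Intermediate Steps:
K(v) = 0
b = 163 (b = 0 + 163 = 163)
b*(-4*N + 4) = 163*(-4*(-4) + 4) = 163*(16 + 4) = 163*20 = 3260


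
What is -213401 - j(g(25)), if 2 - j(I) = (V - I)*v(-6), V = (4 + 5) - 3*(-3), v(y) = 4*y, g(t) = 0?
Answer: -213835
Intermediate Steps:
V = 18 (V = 9 + 9 = 18)
j(I) = 434 - 24*I (j(I) = 2 - (18 - I)*4*(-6) = 2 - (18 - I)*(-24) = 2 - (-432 + 24*I) = 2 + (432 - 24*I) = 434 - 24*I)
-213401 - j(g(25)) = -213401 - (434 - 24*0) = -213401 - (434 + 0) = -213401 - 1*434 = -213401 - 434 = -213835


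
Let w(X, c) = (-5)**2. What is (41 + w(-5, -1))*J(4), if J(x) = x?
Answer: 264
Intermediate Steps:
w(X, c) = 25
(41 + w(-5, -1))*J(4) = (41 + 25)*4 = 66*4 = 264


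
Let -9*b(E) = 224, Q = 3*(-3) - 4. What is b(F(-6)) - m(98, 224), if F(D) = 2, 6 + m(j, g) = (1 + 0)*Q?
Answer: -53/9 ≈ -5.8889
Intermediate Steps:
Q = -13 (Q = -9 - 4 = -13)
m(j, g) = -19 (m(j, g) = -6 + (1 + 0)*(-13) = -6 + 1*(-13) = -6 - 13 = -19)
b(E) = -224/9 (b(E) = -1/9*224 = -224/9)
b(F(-6)) - m(98, 224) = -224/9 - 1*(-19) = -224/9 + 19 = -53/9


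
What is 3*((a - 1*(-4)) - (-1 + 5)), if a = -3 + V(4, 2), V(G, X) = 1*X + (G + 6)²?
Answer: 297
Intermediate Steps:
V(G, X) = X + (6 + G)²
a = 99 (a = -3 + (2 + (6 + 4)²) = -3 + (2 + 10²) = -3 + (2 + 100) = -3 + 102 = 99)
3*((a - 1*(-4)) - (-1 + 5)) = 3*((99 - 1*(-4)) - (-1 + 5)) = 3*((99 + 4) - 1*4) = 3*(103 - 4) = 3*99 = 297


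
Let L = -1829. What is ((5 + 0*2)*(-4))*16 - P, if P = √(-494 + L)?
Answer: -320 - I*√2323 ≈ -320.0 - 48.198*I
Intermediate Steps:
P = I*√2323 (P = √(-494 - 1829) = √(-2323) = I*√2323 ≈ 48.198*I)
((5 + 0*2)*(-4))*16 - P = ((5 + 0*2)*(-4))*16 - I*√2323 = ((5 + 0)*(-4))*16 - I*√2323 = (5*(-4))*16 - I*√2323 = -20*16 - I*√2323 = -320 - I*√2323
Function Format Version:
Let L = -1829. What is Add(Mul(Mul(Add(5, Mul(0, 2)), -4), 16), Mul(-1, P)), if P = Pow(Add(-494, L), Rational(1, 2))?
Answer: Add(-320, Mul(-1, I, Pow(2323, Rational(1, 2)))) ≈ Add(-320.00, Mul(-48.198, I))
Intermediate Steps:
P = Mul(I, Pow(2323, Rational(1, 2))) (P = Pow(Add(-494, -1829), Rational(1, 2)) = Pow(-2323, Rational(1, 2)) = Mul(I, Pow(2323, Rational(1, 2))) ≈ Mul(48.198, I))
Add(Mul(Mul(Add(5, Mul(0, 2)), -4), 16), Mul(-1, P)) = Add(Mul(Mul(Add(5, Mul(0, 2)), -4), 16), Mul(-1, Mul(I, Pow(2323, Rational(1, 2))))) = Add(Mul(Mul(Add(5, 0), -4), 16), Mul(-1, I, Pow(2323, Rational(1, 2)))) = Add(Mul(Mul(5, -4), 16), Mul(-1, I, Pow(2323, Rational(1, 2)))) = Add(Mul(-20, 16), Mul(-1, I, Pow(2323, Rational(1, 2)))) = Add(-320, Mul(-1, I, Pow(2323, Rational(1, 2))))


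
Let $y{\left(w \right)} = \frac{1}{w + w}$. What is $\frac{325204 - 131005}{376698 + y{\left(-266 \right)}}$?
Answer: $\frac{103313868}{200403335} \approx 0.51553$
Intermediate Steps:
$y{\left(w \right)} = \frac{1}{2 w}$
$\frac{325204 - 131005}{376698 + y{\left(-266 \right)}} = \frac{325204 - 131005}{376698 + \frac{1}{2 \left(-266\right)}} = \frac{194199}{376698 + \frac{1}{2} \left(- \frac{1}{266}\right)} = \frac{194199}{376698 - \frac{1}{532}} = \frac{194199}{\frac{200403335}{532}} = 194199 \cdot \frac{532}{200403335} = \frac{103313868}{200403335}$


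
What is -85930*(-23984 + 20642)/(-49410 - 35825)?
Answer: -57435612/17047 ≈ -3369.3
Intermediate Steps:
-85930*(-23984 + 20642)/(-49410 - 35825) = -85930/((-85235/(-3342))) = -85930/((-85235*(-1/3342))) = -85930/85235/3342 = -85930*3342/85235 = -57435612/17047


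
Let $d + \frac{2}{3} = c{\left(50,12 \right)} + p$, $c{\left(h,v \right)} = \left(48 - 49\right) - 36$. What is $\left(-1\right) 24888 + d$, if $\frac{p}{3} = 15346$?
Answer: $\frac{63337}{3} \approx 21112.0$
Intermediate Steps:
$c{\left(h,v \right)} = -37$ ($c{\left(h,v \right)} = -1 - 36 = -37$)
$p = 46038$ ($p = 3 \cdot 15346 = 46038$)
$d = \frac{138001}{3}$ ($d = - \frac{2}{3} + \left(-37 + 46038\right) = - \frac{2}{3} + 46001 = \frac{138001}{3} \approx 46000.0$)
$\left(-1\right) 24888 + d = \left(-1\right) 24888 + \frac{138001}{3} = -24888 + \frac{138001}{3} = \frac{63337}{3}$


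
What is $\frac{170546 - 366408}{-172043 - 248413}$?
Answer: $\frac{97931}{210228} \approx 0.46583$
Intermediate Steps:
$\frac{170546 - 366408}{-172043 - 248413} = - \frac{195862}{-420456} = \left(-195862\right) \left(- \frac{1}{420456}\right) = \frac{97931}{210228}$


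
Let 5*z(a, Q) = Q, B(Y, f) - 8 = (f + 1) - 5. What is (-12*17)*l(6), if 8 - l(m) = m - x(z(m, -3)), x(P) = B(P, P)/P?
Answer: 748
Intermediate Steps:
B(Y, f) = 4 + f (B(Y, f) = 8 + ((f + 1) - 5) = 8 + ((1 + f) - 5) = 8 + (-4 + f) = 4 + f)
z(a, Q) = Q/5
x(P) = (4 + P)/P
l(m) = 7/3 - m (l(m) = 8 - (m - (4 + (⅕)*(-3))/((⅕)*(-3))) = 8 - (m - (4 - ⅗)/(-⅗)) = 8 - (m - (-5)*17/(3*5)) = 8 - (m - 1*(-17/3)) = 8 - (m + 17/3) = 8 - (17/3 + m) = 8 + (-17/3 - m) = 7/3 - m)
(-12*17)*l(6) = (-12*17)*(7/3 - 1*6) = -204*(7/3 - 6) = -204*(-11/3) = 748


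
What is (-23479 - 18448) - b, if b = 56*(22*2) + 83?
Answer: -44474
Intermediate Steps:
b = 2547 (b = 56*44 + 83 = 2464 + 83 = 2547)
(-23479 - 18448) - b = (-23479 - 18448) - 1*2547 = -41927 - 2547 = -44474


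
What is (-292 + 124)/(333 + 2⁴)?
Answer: -168/349 ≈ -0.48138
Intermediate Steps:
(-292 + 124)/(333 + 2⁴) = -168/(333 + 16) = -168/349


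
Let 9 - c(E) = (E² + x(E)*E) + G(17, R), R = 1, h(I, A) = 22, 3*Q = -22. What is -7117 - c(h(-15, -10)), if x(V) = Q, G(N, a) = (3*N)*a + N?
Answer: -20206/3 ≈ -6735.3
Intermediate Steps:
Q = -22/3 (Q = (⅓)*(-22) = -22/3 ≈ -7.3333)
G(N, a) = N + 3*N*a (G(N, a) = 3*N*a + N = N + 3*N*a)
x(V) = -22/3
c(E) = -59 - E² + 22*E/3 (c(E) = 9 - ((E² - 22*E/3) + 17*(1 + 3*1)) = 9 - ((E² - 22*E/3) + 17*(1 + 3)) = 9 - ((E² - 22*E/3) + 17*4) = 9 - ((E² - 22*E/3) + 68) = 9 - (68 + E² - 22*E/3) = 9 + (-68 - E² + 22*E/3) = -59 - E² + 22*E/3)
-7117 - c(h(-15, -10)) = -7117 - (-59 - 1*22² + (22/3)*22) = -7117 - (-59 - 1*484 + 484/3) = -7117 - (-59 - 484 + 484/3) = -7117 - 1*(-1145/3) = -7117 + 1145/3 = -20206/3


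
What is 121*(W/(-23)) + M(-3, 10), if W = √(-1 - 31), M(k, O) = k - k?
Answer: -484*I*√2/23 ≈ -29.76*I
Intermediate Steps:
M(k, O) = 0
W = 4*I*√2 (W = √(-32) = 4*I*√2 ≈ 5.6569*I)
121*(W/(-23)) + M(-3, 10) = 121*((4*I*√2)/(-23)) + 0 = 121*((4*I*√2)*(-1/23)) + 0 = 121*(-4*I*√2/23) + 0 = -484*I*√2/23 + 0 = -484*I*√2/23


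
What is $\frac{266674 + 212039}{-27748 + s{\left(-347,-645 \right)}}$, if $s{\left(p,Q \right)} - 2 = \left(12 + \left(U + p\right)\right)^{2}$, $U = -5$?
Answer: $\frac{478713}{87854} \approx 5.449$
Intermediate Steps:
$s{\left(p,Q \right)} = 2 + \left(7 + p\right)^{2}$ ($s{\left(p,Q \right)} = 2 + \left(12 + \left(-5 + p\right)\right)^{2} = 2 + \left(7 + p\right)^{2}$)
$\frac{266674 + 212039}{-27748 + s{\left(-347,-645 \right)}} = \frac{266674 + 212039}{-27748 + \left(2 + \left(7 - 347\right)^{2}\right)} = \frac{478713}{-27748 + \left(2 + \left(-340\right)^{2}\right)} = \frac{478713}{-27748 + \left(2 + 115600\right)} = \frac{478713}{-27748 + 115602} = \frac{478713}{87854}$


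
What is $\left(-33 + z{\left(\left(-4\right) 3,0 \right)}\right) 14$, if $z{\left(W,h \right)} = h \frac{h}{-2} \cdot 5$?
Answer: $-462$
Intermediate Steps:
$z{\left(W,h \right)} = - \frac{5 h^{2}}{2}$ ($z{\left(W,h \right)} = h h \left(- \frac{1}{2}\right) 5 = h \left(- \frac{h}{2}\right) 5 = - \frac{h^{2}}{2} \cdot 5 = - \frac{5 h^{2}}{2}$)
$\left(-33 + z{\left(\left(-4\right) 3,0 \right)}\right) 14 = \left(-33 - \frac{5 \cdot 0^{2}}{2}\right) 14 = \left(-33 - 0\right) 14 = \left(-33 + 0\right) 14 = \left(-33\right) 14 = -462$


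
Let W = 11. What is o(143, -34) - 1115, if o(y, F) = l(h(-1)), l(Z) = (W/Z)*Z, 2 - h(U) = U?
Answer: -1104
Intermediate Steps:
h(U) = 2 - U
l(Z) = 11 (l(Z) = (11/Z)*Z = 11)
o(y, F) = 11
o(143, -34) - 1115 = 11 - 1115 = -1104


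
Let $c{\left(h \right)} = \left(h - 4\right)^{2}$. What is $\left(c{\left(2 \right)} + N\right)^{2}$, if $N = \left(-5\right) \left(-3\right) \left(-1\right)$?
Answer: $121$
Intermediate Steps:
$c{\left(h \right)} = \left(-4 + h\right)^{2}$
$N = -15$ ($N = 15 \left(-1\right) = -15$)
$\left(c{\left(2 \right)} + N\right)^{2} = \left(\left(-4 + 2\right)^{2} - 15\right)^{2} = \left(\left(-2\right)^{2} - 15\right)^{2} = \left(4 - 15\right)^{2} = \left(-11\right)^{2} = 121$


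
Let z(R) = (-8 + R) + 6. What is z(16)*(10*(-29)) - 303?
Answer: -4363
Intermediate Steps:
z(R) = -2 + R
z(16)*(10*(-29)) - 303 = (-2 + 16)*(10*(-29)) - 303 = 14*(-290) - 303 = -4060 - 303 = -4363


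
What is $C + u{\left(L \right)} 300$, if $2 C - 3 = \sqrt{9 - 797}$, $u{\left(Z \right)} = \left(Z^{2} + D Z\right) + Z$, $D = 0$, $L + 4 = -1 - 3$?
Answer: $\frac{33603}{2} + i \sqrt{197} \approx 16802.0 + 14.036 i$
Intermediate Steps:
$L = -8$ ($L = -4 - 4 = -8$)
$u{\left(Z \right)} = Z + Z^{2}$ ($u{\left(Z \right)} = \left(Z^{2} + 0 Z\right) + Z = \left(Z^{2} + 0\right) + Z = Z^{2} + Z = Z + Z^{2}$)
$C = \frac{3}{2} + i \sqrt{197}$ ($C = \frac{3}{2} + \frac{\sqrt{9 - 797}}{2} = \frac{3}{2} + \frac{\sqrt{-788}}{2} = \frac{3}{2} + \frac{2 i \sqrt{197}}{2} = \frac{3}{2} + i \sqrt{197} \approx 1.5 + 14.036 i$)
$C + u{\left(L \right)} 300 = \left(\frac{3}{2} + i \sqrt{197}\right) + - 8 \left(1 - 8\right) 300 = \left(\frac{3}{2} + i \sqrt{197}\right) + \left(-8\right) \left(-7\right) 300 = \left(\frac{3}{2} + i \sqrt{197}\right) + 56 \cdot 300 = \left(\frac{3}{2} + i \sqrt{197}\right) + 16800 = \frac{33603}{2} + i \sqrt{197}$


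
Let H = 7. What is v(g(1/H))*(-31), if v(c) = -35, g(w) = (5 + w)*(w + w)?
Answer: 1085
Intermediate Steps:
g(w) = 2*w*(5 + w) (g(w) = (5 + w)*(2*w) = 2*w*(5 + w))
v(g(1/H))*(-31) = -35*(-31) = 1085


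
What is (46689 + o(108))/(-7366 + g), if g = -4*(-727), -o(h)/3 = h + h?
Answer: -15347/1486 ≈ -10.328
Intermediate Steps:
o(h) = -6*h (o(h) = -3*(h + h) = -6*h)
g = 2908
(46689 + o(108))/(-7366 + g) = (46689 - 6*108)/(-7366 + 2908) = (46689 - 648)/(-4458) = 46041*(-1/4458) = -15347/1486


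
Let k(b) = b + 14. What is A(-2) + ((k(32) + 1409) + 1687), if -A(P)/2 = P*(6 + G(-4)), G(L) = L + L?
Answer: 3134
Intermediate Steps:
k(b) = 14 + b
G(L) = 2*L
A(P) = 4*P (A(P) = -2*P*(6 + 2*(-4)) = -2*P*(6 - 8) = -2*P*(-2) = -(-4)*P = 4*P)
A(-2) + ((k(32) + 1409) + 1687) = 4*(-2) + (((14 + 32) + 1409) + 1687) = -8 + ((46 + 1409) + 1687) = -8 + (1455 + 1687) = -8 + 3142 = 3134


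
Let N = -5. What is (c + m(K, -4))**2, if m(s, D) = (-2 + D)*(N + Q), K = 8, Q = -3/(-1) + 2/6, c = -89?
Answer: 6241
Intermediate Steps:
Q = 10/3 (Q = -3*(-1) + 2*(1/6) = 3 + 1/3 = 10/3 ≈ 3.3333)
m(s, D) = 10/3 - 5*D/3 (m(s, D) = (-2 + D)*(-5 + 10/3) = (-2 + D)*(-5/3) = 10/3 - 5*D/3)
(c + m(K, -4))**2 = (-89 + (10/3 - 5/3*(-4)))**2 = (-89 + (10/3 + 20/3))**2 = (-89 + 10)**2 = (-79)**2 = 6241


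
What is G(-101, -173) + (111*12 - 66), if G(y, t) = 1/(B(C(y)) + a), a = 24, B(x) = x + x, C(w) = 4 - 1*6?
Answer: 25321/20 ≈ 1266.1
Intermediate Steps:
C(w) = -2 (C(w) = 4 - 6 = -2)
B(x) = 2*x
G(y, t) = 1/20 (G(y, t) = 1/(2*(-2) + 24) = 1/(-4 + 24) = 1/20)
G(-101, -173) + (111*12 - 66) = 1/20 + (111*12 - 66) = 1/20 + (1332 - 66) = 1/20 + 1266 = 25321/20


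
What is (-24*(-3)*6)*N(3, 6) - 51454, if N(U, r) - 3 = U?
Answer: -48862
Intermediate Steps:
N(U, r) = 3 + U
(-24*(-3)*6)*N(3, 6) - 51454 = (-24*(-3)*6)*(3 + 3) - 51454 = (72*6)*6 - 51454 = 432*6 - 51454 = 2592 - 51454 = -48862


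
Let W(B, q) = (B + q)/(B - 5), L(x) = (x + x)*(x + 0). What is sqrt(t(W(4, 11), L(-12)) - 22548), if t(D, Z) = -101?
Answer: I*sqrt(22649) ≈ 150.5*I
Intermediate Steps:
L(x) = 2*x**2 (L(x) = (2*x)*x = 2*x**2)
W(B, q) = (B + q)/(-5 + B)
sqrt(t(W(4, 11), L(-12)) - 22548) = sqrt(-101 - 22548) = sqrt(-22649) = I*sqrt(22649)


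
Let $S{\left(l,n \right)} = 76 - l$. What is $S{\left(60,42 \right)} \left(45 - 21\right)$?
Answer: $384$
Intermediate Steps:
$S{\left(60,42 \right)} \left(45 - 21\right) = \left(76 - 60\right) \left(45 - 21\right) = \left(76 - 60\right) 24 = 16 \cdot 24 = 384$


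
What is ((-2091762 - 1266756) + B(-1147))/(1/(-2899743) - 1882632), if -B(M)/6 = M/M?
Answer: 9738856459332/5459148963577 ≈ 1.7840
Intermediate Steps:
B(M) = -6 (B(M) = -6*M/M = -6*1 = -6)
((-2091762 - 1266756) + B(-1147))/(1/(-2899743) - 1882632) = ((-2091762 - 1266756) - 6)/(1/(-2899743) - 1882632) = (-3358518 - 6)/(-1/2899743 - 1882632) = -3358524/(-5459148963577/2899743) = -3358524*(-2899743/5459148963577) = 9738856459332/5459148963577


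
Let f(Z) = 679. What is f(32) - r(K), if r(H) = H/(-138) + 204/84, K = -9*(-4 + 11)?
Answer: 217709/322 ≈ 676.12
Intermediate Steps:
K = -63 (K = -9*7 = -63)
r(H) = 17/7 - H/138 (r(H) = H*(-1/138) + 204*(1/84) = -H/138 + 17/7 = 17/7 - H/138)
f(32) - r(K) = 679 - (17/7 - 1/138*(-63)) = 679 - (17/7 + 21/46) = 679 - 1*929/322 = 679 - 929/322 = 217709/322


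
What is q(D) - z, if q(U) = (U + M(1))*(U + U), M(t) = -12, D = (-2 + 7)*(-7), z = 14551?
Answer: -11261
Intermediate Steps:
D = -35 (D = 5*(-7) = -35)
q(U) = 2*U*(-12 + U) (q(U) = (U - 12)*(U + U) = (-12 + U)*(2*U) = 2*U*(-12 + U))
q(D) - z = 2*(-35)*(-12 - 35) - 1*14551 = 2*(-35)*(-47) - 14551 = 3290 - 14551 = -11261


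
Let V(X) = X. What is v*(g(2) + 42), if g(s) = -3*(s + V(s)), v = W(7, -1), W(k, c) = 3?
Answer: 90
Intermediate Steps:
v = 3
g(s) = -6*s (g(s) = -3*(s + s) = -6*s)
v*(g(2) + 42) = 3*(-6*2 + 42) = 3*(-12 + 42) = 3*30 = 90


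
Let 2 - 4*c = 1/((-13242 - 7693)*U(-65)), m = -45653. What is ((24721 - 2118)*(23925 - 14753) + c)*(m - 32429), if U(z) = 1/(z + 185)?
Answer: -67777262194212303/4187 ≈ -1.6188e+13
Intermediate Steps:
U(z) = 1/(185 + z)
c = 4199/8374 (c = ½ - 1/(4*(-13242 - 7693)*(1/(185 - 65))) = ½ - 1/(4*(-20935)*(1/120)) = ½ - (-1)/(83740*1/120) = ½ - (-1)*120/83740 = ½ - ¼*(-24/4187) = ½ + 6/4187 = 4199/8374 ≈ 0.50143)
((24721 - 2118)*(23925 - 14753) + c)*(m - 32429) = ((24721 - 2118)*(23925 - 14753) + 4199/8374)*(-45653 - 32429) = (22603*9172 + 4199/8374)*(-78082) = (207314716 + 4199/8374)*(-78082) = (1736053435983/8374)*(-78082) = -67777262194212303/4187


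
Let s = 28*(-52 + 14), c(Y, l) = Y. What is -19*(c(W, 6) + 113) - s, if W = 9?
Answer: -1254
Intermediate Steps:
s = -1064 (s = 28*(-38) = -1064)
-19*(c(W, 6) + 113) - s = -19*(9 + 113) - 1*(-1064) = -19*122 + 1064 = -2318 + 1064 = -1254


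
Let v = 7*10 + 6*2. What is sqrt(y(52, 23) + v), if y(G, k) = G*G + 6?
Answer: 2*sqrt(698) ≈ 52.839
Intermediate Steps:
y(G, k) = 6 + G**2 (y(G, k) = G**2 + 6 = 6 + G**2)
v = 82 (v = 70 + 12 = 82)
sqrt(y(52, 23) + v) = sqrt((6 + 52**2) + 82) = sqrt((6 + 2704) + 82) = sqrt(2710 + 82) = sqrt(2792) = 2*sqrt(698)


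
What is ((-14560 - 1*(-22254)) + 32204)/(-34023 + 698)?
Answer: -39898/33325 ≈ -1.1972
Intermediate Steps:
((-14560 - 1*(-22254)) + 32204)/(-34023 + 698) = ((-14560 + 22254) + 32204)/(-33325) = (7694 + 32204)*(-1/33325) = 39898*(-1/33325) = -39898/33325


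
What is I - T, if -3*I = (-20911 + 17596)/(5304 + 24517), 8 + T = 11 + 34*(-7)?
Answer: 7009040/29821 ≈ 235.04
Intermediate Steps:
T = -235 (T = -8 + (11 + 34*(-7)) = -8 + (11 - 238) = -8 - 227 = -235)
I = 1105/29821 (I = -(-20911 + 17596)/(3*(5304 + 24517)) = -(-1105)/29821 = -⅓*(-3315/29821) = 1105/29821 ≈ 0.037054)
I - T = 1105/29821 - 1*(-235) = 1105/29821 + 235 = 7009040/29821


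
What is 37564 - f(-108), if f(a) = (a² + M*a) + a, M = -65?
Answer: 18988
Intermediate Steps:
f(a) = a² - 64*a (f(a) = (a² - 65*a) + a = a² - 64*a)
37564 - f(-108) = 37564 - (-108)*(-64 - 108) = 37564 - (-108)*(-172) = 37564 - 1*18576 = 37564 - 18576 = 18988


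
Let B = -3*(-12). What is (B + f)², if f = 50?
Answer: 7396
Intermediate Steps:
B = 36
(B + f)² = (36 + 50)² = 86² = 7396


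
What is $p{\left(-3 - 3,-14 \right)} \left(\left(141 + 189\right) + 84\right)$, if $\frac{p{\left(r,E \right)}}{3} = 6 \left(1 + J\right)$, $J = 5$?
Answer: $44712$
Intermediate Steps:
$p{\left(r,E \right)} = 108$ ($p{\left(r,E \right)} = 3 \cdot 6 \left(1 + 5\right) = 3 \cdot 6 \cdot 6 = 3 \cdot 36 = 108$)
$p{\left(-3 - 3,-14 \right)} \left(\left(141 + 189\right) + 84\right) = 108 \left(\left(141 + 189\right) + 84\right) = 108 \left(330 + 84\right) = 108 \cdot 414 = 44712$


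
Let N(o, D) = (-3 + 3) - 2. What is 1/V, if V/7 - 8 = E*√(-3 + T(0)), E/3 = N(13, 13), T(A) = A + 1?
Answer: 1/119 + 3*I*√2/476 ≈ 0.0084034 + 0.0089131*I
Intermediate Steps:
T(A) = 1 + A
N(o, D) = -2 (N(o, D) = 0 - 2 = -2)
E = -6 (E = 3*(-2) = -6)
V = 56 - 42*I*√2 (V = 56 + 7*(-6*√(-3 + (1 + 0))) = 56 + 7*(-6*√(-3 + 1)) = 56 + 7*(-6*I*√2) = 56 - 42*I*√2 ≈ 56.0 - 59.397*I)
1/V = 1/(56 - 42*I*√2)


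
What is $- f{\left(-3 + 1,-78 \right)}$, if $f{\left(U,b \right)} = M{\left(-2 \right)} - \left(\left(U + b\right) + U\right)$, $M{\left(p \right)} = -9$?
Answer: $-73$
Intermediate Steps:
$f{\left(U,b \right)} = -9 - b - 2 U$ ($f{\left(U,b \right)} = -9 - \left(\left(U + b\right) + U\right) = -9 - \left(b + 2 U\right) = -9 - b - 2 U$)
$- f{\left(-3 + 1,-78 \right)} = - (-9 - -78 - 2 \left(-3 + 1\right)) = - (-9 + 78 - -4) = - (-9 + 78 + 4) = \left(-1\right) 73 = -73$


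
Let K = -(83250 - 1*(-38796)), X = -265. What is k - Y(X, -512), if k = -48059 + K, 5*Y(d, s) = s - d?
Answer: -850278/5 ≈ -1.7006e+5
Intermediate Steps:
Y(d, s) = -d/5 + s/5 (Y(d, s) = (s - d)/5 = -d/5 + s/5)
K = -122046 (K = -(83250 + 38796) = -1*122046 = -122046)
k = -170105 (k = -48059 - 122046 = -170105)
k - Y(X, -512) = -170105 - (-⅕*(-265) + (⅕)*(-512)) = -170105 - (53 - 512/5) = -170105 - 1*(-247/5) = -170105 + 247/5 = -850278/5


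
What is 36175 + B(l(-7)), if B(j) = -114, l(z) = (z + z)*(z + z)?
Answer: 36061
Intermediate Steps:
l(z) = 4*z² (l(z) = (2*z)*(2*z) = 4*z²)
36175 + B(l(-7)) = 36175 - 114 = 36061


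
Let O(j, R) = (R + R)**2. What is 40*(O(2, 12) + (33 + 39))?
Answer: 25920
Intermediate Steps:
O(j, R) = 4*R**2 (O(j, R) = (2*R)**2 = 4*R**2)
40*(O(2, 12) + (33 + 39)) = 40*(4*12**2 + (33 + 39)) = 40*(4*144 + 72) = 40*(576 + 72) = 40*648 = 25920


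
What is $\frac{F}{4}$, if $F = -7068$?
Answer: $-1767$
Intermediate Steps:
$\frac{F}{4} = \frac{1}{4} \left(-7068\right) = -1767$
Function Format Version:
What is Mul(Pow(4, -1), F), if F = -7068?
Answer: -1767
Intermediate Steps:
Mul(Pow(4, -1), F) = Mul(Pow(4, -1), -7068) = Mul(Rational(1, 4), -7068) = -1767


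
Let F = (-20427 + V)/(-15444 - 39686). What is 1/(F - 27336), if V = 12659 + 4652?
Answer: -27565/753515282 ≈ -3.6582e-5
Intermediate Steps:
V = 17311
F = 1558/27565 (F = (-20427 + 17311)/(-15444 - 39686) = -3116/(-55130) = -3116*(-1/55130) = 1558/27565 ≈ 0.056521)
1/(F - 27336) = 1/(1558/27565 - 27336) = 1/(-753515282/27565) = -27565/753515282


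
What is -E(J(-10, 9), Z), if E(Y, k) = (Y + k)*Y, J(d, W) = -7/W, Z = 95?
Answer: 5936/81 ≈ 73.284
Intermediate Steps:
E(Y, k) = Y*(Y + k)
-E(J(-10, 9), Z) = -(-7/9)*(-7/9 + 95) = -(-7*⅑)*(-7*⅑ + 95) = -(-7)*(-7/9 + 95)/9 = -(-7)*848/(9*9) = -1*(-5936/81) = 5936/81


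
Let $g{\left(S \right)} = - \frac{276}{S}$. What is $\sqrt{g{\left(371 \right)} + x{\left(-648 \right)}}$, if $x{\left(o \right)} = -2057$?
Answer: $\frac{i \sqrt{283229933}}{371} \approx 45.362 i$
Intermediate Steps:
$\sqrt{g{\left(371 \right)} + x{\left(-648 \right)}} = \sqrt{- \frac{276}{371} - 2057} = \sqrt{- \frac{763423}{371}} = \frac{i \sqrt{283229933}}{371}$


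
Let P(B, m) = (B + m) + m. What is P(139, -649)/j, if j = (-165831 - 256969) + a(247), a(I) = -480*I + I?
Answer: 1159/541113 ≈ 0.0021419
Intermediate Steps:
P(B, m) = B + 2*m
a(I) = -479*I
j = -541113 (j = (-165831 - 256969) - 479*247 = -422800 - 118313 = -541113)
P(139, -649)/j = (139 + 2*(-649))/(-541113) = (139 - 1298)*(-1/541113) = -1159*(-1/541113) = 1159/541113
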